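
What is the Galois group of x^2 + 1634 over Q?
Gal(K/Q) = Z/2Z (cyclic of order 2)

x^2 + 1634 is irreducible over Q since -1634 is not a rational square. The splitting field Q(sqrt(-1634)) has degree 2 over Q, and its unique nontrivial automorphism is sqrt(-1634) ↦ -sqrt(-1634). Hence Gal(Q(sqrt(-1634))/Q) = Z/2Z.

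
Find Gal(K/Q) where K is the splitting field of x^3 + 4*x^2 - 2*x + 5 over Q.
Gal(K/Q) = S_3 (symmetric group of order 6)

Compute the discriminant of x^3 + (4)*x^2 + (-2)*x + (5): Δ = -2579. Since Δ is not a rational square, the Galois group is not contained in A_3; it must be the full S_3 (irreducibility of the cubic rules out anything smaller).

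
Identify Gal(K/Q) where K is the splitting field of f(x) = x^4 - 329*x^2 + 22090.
Gal(K/Q) = V_4 (Klein four-group, Z/2Z × Z/2Z)

f factors as (x^2 - 235)(x^2 - 94), so the splitting field is K = Q(sqrt(235), sqrt(94)). The elements 235, 94, 22090 are all non-squares in Q, so sqrt(235) and sqrt(94) generate independent quadratic extensions. Thus [K:Q] = 4 and Gal(K/Q) is generated by the two order-2 automorphisms sqrt(235) ↦ -sqrt(235) and sqrt(94) ↦ -sqrt(94), giving V_4.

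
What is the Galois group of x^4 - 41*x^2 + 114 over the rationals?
Gal(K/Q) = V_4 (Klein four-group, Z/2Z × Z/2Z)

f factors as (x^2 - 38)(x^2 - 3), so the splitting field is K = Q(sqrt(38), sqrt(3)). The elements 38, 3, 114 are all non-squares in Q, so sqrt(38) and sqrt(3) generate independent quadratic extensions. Thus [K:Q] = 4 and Gal(K/Q) is generated by the two order-2 automorphisms sqrt(38) ↦ -sqrt(38) and sqrt(3) ↦ -sqrt(3), giving V_4.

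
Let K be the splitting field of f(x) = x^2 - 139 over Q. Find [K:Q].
[K:Q] = 2

The polynomial x^2 - 139 is irreducible over Q since 139 is not a perfect square. Its splitting field is Q(sqrt(139)), which has degree 2 over Q.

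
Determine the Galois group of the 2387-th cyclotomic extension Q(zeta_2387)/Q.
|Gal(Q(zeta_2387)/Q)| = phi(2387) = 1800; group ≅ (Z/2387Z)^* ≅ Z/6Z × Z/10Z × Z/30Z

The n-th cyclotomic polynomial Φ_2387(x) is the minimal polynomial of zeta_2387 over Q and has degree phi(2387) = 1800. So Q(zeta_2387) is a degree-1800 Galois extension with Galois group (Z/2387Z)^*. By CRT, (Z/2387Z)^* ≅ (Z/7Z)^* × (Z/11Z)^* × (Z/31Z)^*. Each prime-power unit group is (Z/7Z)^* ≅ Z/6Z; (Z/11Z)^* ≅ Z/10Z; (Z/31Z)^* ≅ Z/30Z. Hence Gal(Q(zeta_2387)/Q) ≅ Z/6Z × Z/10Z × Z/30Z.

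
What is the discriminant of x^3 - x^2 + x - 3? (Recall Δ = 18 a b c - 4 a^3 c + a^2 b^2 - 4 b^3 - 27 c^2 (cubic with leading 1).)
Δ = -204

For x^3 + a x^2 + b x + c the discriminant is Δ = 18 a b c - 4 a^3 c + a^2 b^2 - 4 b^3 - 27 c^2.
Plug a = -1, b = 1, c = -3:
  18*(-1)*(1)*(-3) - 4*(-1)^3*(-3) + (-1)^2*(1)^2 - 4*(1)^3 - 27*(-3)^2
  = 54 + (-12) + 1 + (-4) + (-243)
  = -204.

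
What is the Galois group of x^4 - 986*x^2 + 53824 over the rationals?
Gal(K/Q) = Z/2Z (cyclic of order 2)

f factors as (x^2 - 58)(x^2 - 928), so the splitting field is K = Q(sqrt(58), sqrt(928)). The squarefree part of 58 is 58 and the squarefree part of 928 is also 58, so sqrt(58) and sqrt(928) are both rational multiples of sqrt(58). Hence Q(sqrt(58)) = Q(sqrt(928)) = Q(sqrt(58)), and the splitting field collapses to a single degree-2 extension with Galois group Z/2Z.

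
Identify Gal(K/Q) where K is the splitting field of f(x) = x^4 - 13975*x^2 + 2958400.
Gal(K/Q) = Z/2Z (cyclic of order 2)

f factors as (x^2 - 215)(x^2 - 13760), so the splitting field is K = Q(sqrt(215), sqrt(13760)). The squarefree part of 215 is 215 and the squarefree part of 13760 is also 215, so sqrt(215) and sqrt(13760) are both rational multiples of sqrt(215). Hence Q(sqrt(215)) = Q(sqrt(13760)) = Q(sqrt(215)), and the splitting field collapses to a single degree-2 extension with Galois group Z/2Z.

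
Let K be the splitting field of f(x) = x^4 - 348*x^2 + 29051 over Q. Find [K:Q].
[K:Q] = 4

f factors as (x^2 - 209)(x^2 - 139); the splitting field is K = Q(sqrt(209), sqrt(139)). Since 209, 139, and 29051 are all non-squares in Q, the three subfields Q(sqrt(209)), Q(sqrt(139)), Q(sqrt(29051)) are distinct degree-2 extensions, so [K:Q] = 4 (Klein four Galois group).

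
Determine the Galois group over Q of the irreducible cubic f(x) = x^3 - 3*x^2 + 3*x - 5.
Gal(K/Q) = S_3 (symmetric group of order 6)

Compute the discriminant of x^3 + (-3)*x^2 + (3)*x + (-5): Δ = -432. Since Δ is not a rational square, the Galois group is not contained in A_3; it must be the full S_3 (irreducibility of the cubic rules out anything smaller).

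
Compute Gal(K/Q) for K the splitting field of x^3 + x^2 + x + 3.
Gal(K/Q) = S_3 (symmetric group of order 6)

Compute the discriminant of x^3 + (1)*x^2 + (1)*x + (3): Δ = -204. Since Δ is not a rational square, the Galois group is not contained in A_3; it must be the full S_3 (irreducibility of the cubic rules out anything smaller).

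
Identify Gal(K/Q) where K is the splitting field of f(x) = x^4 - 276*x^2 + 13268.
Gal(K/Q) = V_4 (Klein four-group, Z/2Z × Z/2Z)

f factors as (x^2 - 214)(x^2 - 62), so the splitting field is K = Q(sqrt(214), sqrt(62)). The elements 214, 62, 13268 are all non-squares in Q, so sqrt(214) and sqrt(62) generate independent quadratic extensions. Thus [K:Q] = 4 and Gal(K/Q) is generated by the two order-2 automorphisms sqrt(214) ↦ -sqrt(214) and sqrt(62) ↦ -sqrt(62), giving V_4.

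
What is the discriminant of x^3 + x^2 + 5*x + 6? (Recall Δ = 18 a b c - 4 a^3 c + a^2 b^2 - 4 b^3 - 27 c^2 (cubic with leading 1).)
Δ = -931

For x^3 + a x^2 + b x + c the discriminant is Δ = 18 a b c - 4 a^3 c + a^2 b^2 - 4 b^3 - 27 c^2.
Plug a = 1, b = 5, c = 6:
  18*(1)*(5)*(6) - 4*(1)^3*(6) + (1)^2*(5)^2 - 4*(5)^3 - 27*(6)^2
  = 540 + (-24) + 25 + (-500) + (-972)
  = -931.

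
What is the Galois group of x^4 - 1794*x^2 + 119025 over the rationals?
Gal(K/Q) = Z/2Z (cyclic of order 2)

f factors as (x^2 - 1725)(x^2 - 69), so the splitting field is K = Q(sqrt(1725), sqrt(69)). The squarefree part of 1725 is 69 and the squarefree part of 69 is also 69, so sqrt(1725) and sqrt(69) are both rational multiples of sqrt(69). Hence Q(sqrt(1725)) = Q(sqrt(69)) = Q(sqrt(69)), and the splitting field collapses to a single degree-2 extension with Galois group Z/2Z.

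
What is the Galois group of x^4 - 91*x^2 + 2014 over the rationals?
Gal(K/Q) = V_4 (Klein four-group, Z/2Z × Z/2Z)

f factors as (x^2 - 38)(x^2 - 53), so the splitting field is K = Q(sqrt(38), sqrt(53)). The elements 38, 53, 2014 are all non-squares in Q, so sqrt(38) and sqrt(53) generate independent quadratic extensions. Thus [K:Q] = 4 and Gal(K/Q) is generated by the two order-2 automorphisms sqrt(38) ↦ -sqrt(38) and sqrt(53) ↦ -sqrt(53), giving V_4.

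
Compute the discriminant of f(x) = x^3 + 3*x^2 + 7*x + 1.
Δ = -688

For x^3 + a x^2 + b x + c the discriminant is Δ = 18 a b c - 4 a^3 c + a^2 b^2 - 4 b^3 - 27 c^2.
Plug a = 3, b = 7, c = 1:
  18*(3)*(7)*(1) - 4*(3)^3*(1) + (3)^2*(7)^2 - 4*(7)^3 - 27*(1)^2
  = 378 + (-108) + 441 + (-1372) + (-27)
  = -688.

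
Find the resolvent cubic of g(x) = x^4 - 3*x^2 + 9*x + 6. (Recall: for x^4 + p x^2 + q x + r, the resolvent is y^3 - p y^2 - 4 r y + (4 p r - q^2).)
h(y) = y^3 + 3*y^2 - 24*y - 153

Identify coefficients: p = -3, q = 9, r = 6.
Plug into h(y) = y^3 - p y^2 - 4 r y + (4 p r - q^2):
  h(y) = y^3 - (-3) y^2 - 4*(6) y + (4*(-3)*(6) - (9)^2)
       = y^3 + (3) y^2 + (-24) y + (-153).
Simplifying: h(y) = y^3 + 3*y^2 - 24*y - 153.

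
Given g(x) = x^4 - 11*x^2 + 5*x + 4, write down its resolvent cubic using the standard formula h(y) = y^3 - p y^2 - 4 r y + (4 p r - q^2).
h(y) = y^3 + 11*y^2 - 16*y - 201

Identify coefficients: p = -11, q = 5, r = 4.
Plug into h(y) = y^3 - p y^2 - 4 r y + (4 p r - q^2):
  h(y) = y^3 - (-11) y^2 - 4*(4) y + (4*(-11)*(4) - (5)^2)
       = y^3 + (11) y^2 + (-16) y + (-201).
Simplifying: h(y) = y^3 + 11*y^2 - 16*y - 201.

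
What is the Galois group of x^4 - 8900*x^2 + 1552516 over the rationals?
Gal(K/Q) = Z/2Z (cyclic of order 2)

f factors as (x^2 - 8722)(x^2 - 178), so the splitting field is K = Q(sqrt(8722), sqrt(178)). The squarefree part of 8722 is 178 and the squarefree part of 178 is also 178, so sqrt(8722) and sqrt(178) are both rational multiples of sqrt(178). Hence Q(sqrt(8722)) = Q(sqrt(178)) = Q(sqrt(178)), and the splitting field collapses to a single degree-2 extension with Galois group Z/2Z.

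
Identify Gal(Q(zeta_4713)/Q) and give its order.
|Gal(Q(zeta_4713)/Q)| = phi(4713) = 3140; group ≅ (Z/4713Z)^* ≅ Z/2Z × Z/1570Z

The n-th cyclotomic polynomial Φ_4713(x) is the minimal polynomial of zeta_4713 over Q and has degree phi(4713) = 3140. So Q(zeta_4713) is a degree-3140 Galois extension with Galois group (Z/4713Z)^*. By CRT, (Z/4713Z)^* ≅ (Z/3Z)^* × (Z/1571Z)^*. Each prime-power unit group is (Z/3Z)^* ≅ Z/2Z; (Z/1571Z)^* ≅ Z/1570Z. Hence Gal(Q(zeta_4713)/Q) ≅ Z/2Z × Z/1570Z.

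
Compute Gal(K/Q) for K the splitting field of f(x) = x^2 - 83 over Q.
Gal(K/Q) = Z/2Z (cyclic of order 2)

x^2 - 83 is irreducible over Q since 83 is not a rational square. The splitting field Q(sqrt(83)) has degree 2 over Q, and its unique nontrivial automorphism is sqrt(83) ↦ -sqrt(83). Hence Gal(Q(sqrt(83))/Q) = Z/2Z.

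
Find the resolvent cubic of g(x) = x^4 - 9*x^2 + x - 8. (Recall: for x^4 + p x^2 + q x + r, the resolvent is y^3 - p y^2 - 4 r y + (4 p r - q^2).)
h(y) = y^3 + 9*y^2 + 32*y + 287

Identify coefficients: p = -9, q = 1, r = -8.
Plug into h(y) = y^3 - p y^2 - 4 r y + (4 p r - q^2):
  h(y) = y^3 - (-9) y^2 - 4*(-8) y + (4*(-9)*(-8) - (1)^2)
       = y^3 + (9) y^2 + (32) y + (287).
Simplifying: h(y) = y^3 + 9*y^2 + 32*y + 287.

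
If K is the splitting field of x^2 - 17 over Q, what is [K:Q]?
[K:Q] = 2

The polynomial x^2 - 17 is irreducible over Q since 17 is not a perfect square. Its splitting field is Q(sqrt(17)), which has degree 2 over Q.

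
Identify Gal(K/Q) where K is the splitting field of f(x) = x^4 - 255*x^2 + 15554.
Gal(K/Q) = V_4 (Klein four-group, Z/2Z × Z/2Z)

f factors as (x^2 - 101)(x^2 - 154), so the splitting field is K = Q(sqrt(101), sqrt(154)). The elements 101, 154, 15554 are all non-squares in Q, so sqrt(101) and sqrt(154) generate independent quadratic extensions. Thus [K:Q] = 4 and Gal(K/Q) is generated by the two order-2 automorphisms sqrt(101) ↦ -sqrt(101) and sqrt(154) ↦ -sqrt(154), giving V_4.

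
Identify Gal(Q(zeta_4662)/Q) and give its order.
|Gal(Q(zeta_4662)/Q)| = phi(4662) = 1296; group ≅ (Z/4662Z)^* ≅ Z/6Z × Z/6Z × Z/36Z

The n-th cyclotomic polynomial Φ_4662(x) is the minimal polynomial of zeta_4662 over Q and has degree phi(4662) = 1296. So Q(zeta_4662) is a degree-1296 Galois extension with Galois group (Z/4662Z)^*. By CRT, (Z/4662Z)^* ≅ (Z/2Z)^* × (Z/9Z)^* × (Z/7Z)^* × (Z/37Z)^*. Each prime-power unit group is (Z/2Z)^* ≅ trivial group (order 1); (Z/9Z)^* ≅ Z/6Z; (Z/7Z)^* ≅ Z/6Z; (Z/37Z)^* ≅ Z/36Z. Hence Gal(Q(zeta_4662)/Q) ≅ Z/6Z × Z/6Z × Z/36Z.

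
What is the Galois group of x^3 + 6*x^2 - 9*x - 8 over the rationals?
Gal(K/Q) = S_3 (symmetric group of order 6)

Compute the discriminant of x^3 + (6)*x^2 + (-9)*x + (-8): Δ = 18792. Since Δ is not a rational square, the Galois group is not contained in A_3; it must be the full S_3 (irreducibility of the cubic rules out anything smaller).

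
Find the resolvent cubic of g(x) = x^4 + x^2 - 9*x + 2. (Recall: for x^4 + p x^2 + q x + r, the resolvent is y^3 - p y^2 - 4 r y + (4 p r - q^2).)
h(y) = y^3 - y^2 - 8*y - 73

Identify coefficients: p = 1, q = -9, r = 2.
Plug into h(y) = y^3 - p y^2 - 4 r y + (4 p r - q^2):
  h(y) = y^3 - (1) y^2 - 4*(2) y + (4*(1)*(2) - (-9)^2)
       = y^3 + (-1) y^2 + (-8) y + (-73).
Simplifying: h(y) = y^3 - y^2 - 8*y - 73.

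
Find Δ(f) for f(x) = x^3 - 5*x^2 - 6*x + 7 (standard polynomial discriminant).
Δ = 7721

For x^3 + a x^2 + b x + c the discriminant is Δ = 18 a b c - 4 a^3 c + a^2 b^2 - 4 b^3 - 27 c^2.
Plug a = -5, b = -6, c = 7:
  18*(-5)*(-6)*(7) - 4*(-5)^3*(7) + (-5)^2*(-6)^2 - 4*(-6)^3 - 27*(7)^2
  = 3780 + (3500) + 900 + (864) + (-1323)
  = 7721.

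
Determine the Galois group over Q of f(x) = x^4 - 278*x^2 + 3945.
Gal(K/Q) = V_4 (Klein four-group, Z/2Z × Z/2Z)

f factors as (x^2 - 263)(x^2 - 15), so the splitting field is K = Q(sqrt(263), sqrt(15)). The elements 263, 15, 3945 are all non-squares in Q, so sqrt(263) and sqrt(15) generate independent quadratic extensions. Thus [K:Q] = 4 and Gal(K/Q) is generated by the two order-2 automorphisms sqrt(263) ↦ -sqrt(263) and sqrt(15) ↦ -sqrt(15), giving V_4.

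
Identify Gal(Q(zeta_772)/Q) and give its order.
|Gal(Q(zeta_772)/Q)| = phi(772) = 384; group ≅ (Z/772Z)^* ≅ Z/2Z × Z/192Z

The n-th cyclotomic polynomial Φ_772(x) is the minimal polynomial of zeta_772 over Q and has degree phi(772) = 384. So Q(zeta_772) is a degree-384 Galois extension with Galois group (Z/772Z)^*. By CRT, (Z/772Z)^* ≅ (Z/4Z)^* × (Z/193Z)^*. Each prime-power unit group is (Z/4Z)^* ≅ Z/2Z; (Z/193Z)^* ≅ Z/192Z. Hence Gal(Q(zeta_772)/Q) ≅ Z/2Z × Z/192Z.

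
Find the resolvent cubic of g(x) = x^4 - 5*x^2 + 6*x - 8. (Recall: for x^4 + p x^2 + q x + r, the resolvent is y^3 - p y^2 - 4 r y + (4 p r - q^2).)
h(y) = y^3 + 5*y^2 + 32*y + 124

Identify coefficients: p = -5, q = 6, r = -8.
Plug into h(y) = y^3 - p y^2 - 4 r y + (4 p r - q^2):
  h(y) = y^3 - (-5) y^2 - 4*(-8) y + (4*(-5)*(-8) - (6)^2)
       = y^3 + (5) y^2 + (32) y + (124).
Simplifying: h(y) = y^3 + 5*y^2 + 32*y + 124.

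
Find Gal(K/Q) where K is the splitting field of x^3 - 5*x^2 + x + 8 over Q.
Gal(K/Q) = S_3 (symmetric group of order 6)

Compute the discriminant of x^3 + (-5)*x^2 + (1)*x + (8): Δ = 1573. Since Δ is not a rational square, the Galois group is not contained in A_3; it must be the full S_3 (irreducibility of the cubic rules out anything smaller).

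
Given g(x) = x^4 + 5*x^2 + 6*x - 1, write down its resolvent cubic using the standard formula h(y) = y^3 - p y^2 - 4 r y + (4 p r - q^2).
h(y) = y^3 - 5*y^2 + 4*y - 56

Identify coefficients: p = 5, q = 6, r = -1.
Plug into h(y) = y^3 - p y^2 - 4 r y + (4 p r - q^2):
  h(y) = y^3 - (5) y^2 - 4*(-1) y + (4*(5)*(-1) - (6)^2)
       = y^3 + (-5) y^2 + (4) y + (-56).
Simplifying: h(y) = y^3 - 5*y^2 + 4*y - 56.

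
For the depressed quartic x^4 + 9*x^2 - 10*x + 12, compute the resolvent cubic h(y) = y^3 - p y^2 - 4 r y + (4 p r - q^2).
h(y) = y^3 - 9*y^2 - 48*y + 332

Identify coefficients: p = 9, q = -10, r = 12.
Plug into h(y) = y^3 - p y^2 - 4 r y + (4 p r - q^2):
  h(y) = y^3 - (9) y^2 - 4*(12) y + (4*(9)*(12) - (-10)^2)
       = y^3 + (-9) y^2 + (-48) y + (332).
Simplifying: h(y) = y^3 - 9*y^2 - 48*y + 332.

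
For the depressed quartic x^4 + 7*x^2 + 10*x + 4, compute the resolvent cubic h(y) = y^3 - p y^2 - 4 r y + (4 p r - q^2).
h(y) = y^3 - 7*y^2 - 16*y + 12

Identify coefficients: p = 7, q = 10, r = 4.
Plug into h(y) = y^3 - p y^2 - 4 r y + (4 p r - q^2):
  h(y) = y^3 - (7) y^2 - 4*(4) y + (4*(7)*(4) - (10)^2)
       = y^3 + (-7) y^2 + (-16) y + (12).
Simplifying: h(y) = y^3 - 7*y^2 - 16*y + 12.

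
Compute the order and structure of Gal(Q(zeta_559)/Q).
|Gal(Q(zeta_559)/Q)| = phi(559) = 504; group ≅ (Z/559Z)^* ≅ Z/12Z × Z/42Z

The n-th cyclotomic polynomial Φ_559(x) is the minimal polynomial of zeta_559 over Q and has degree phi(559) = 504. So Q(zeta_559) is a degree-504 Galois extension with Galois group (Z/559Z)^*. By CRT, (Z/559Z)^* ≅ (Z/13Z)^* × (Z/43Z)^*. Each prime-power unit group is (Z/13Z)^* ≅ Z/12Z; (Z/43Z)^* ≅ Z/42Z. Hence Gal(Q(zeta_559)/Q) ≅ Z/12Z × Z/42Z.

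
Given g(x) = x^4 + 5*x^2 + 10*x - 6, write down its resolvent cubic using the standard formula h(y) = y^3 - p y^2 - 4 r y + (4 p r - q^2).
h(y) = y^3 - 5*y^2 + 24*y - 220

Identify coefficients: p = 5, q = 10, r = -6.
Plug into h(y) = y^3 - p y^2 - 4 r y + (4 p r - q^2):
  h(y) = y^3 - (5) y^2 - 4*(-6) y + (4*(5)*(-6) - (10)^2)
       = y^3 + (-5) y^2 + (24) y + (-220).
Simplifying: h(y) = y^3 - 5*y^2 + 24*y - 220.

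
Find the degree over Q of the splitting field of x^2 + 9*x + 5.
[K:Q] = 2

The discriminant of x^2 + (9)*x + (5) is b^2 - 4c = 81 - (20) = 61. Since 61 is not a perfect square in Q, the polynomial is irreducible over Q. Its two roots generate a degree-2 extension, so [K:Q] = 2.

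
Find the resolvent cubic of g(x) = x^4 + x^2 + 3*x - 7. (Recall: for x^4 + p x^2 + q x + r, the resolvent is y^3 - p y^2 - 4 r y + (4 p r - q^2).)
h(y) = y^3 - y^2 + 28*y - 37

Identify coefficients: p = 1, q = 3, r = -7.
Plug into h(y) = y^3 - p y^2 - 4 r y + (4 p r - q^2):
  h(y) = y^3 - (1) y^2 - 4*(-7) y + (4*(1)*(-7) - (3)^2)
       = y^3 + (-1) y^2 + (28) y + (-37).
Simplifying: h(y) = y^3 - y^2 + 28*y - 37.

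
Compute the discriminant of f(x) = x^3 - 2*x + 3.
Δ = -211

For a depressed cubic x^3 + p x + q the discriminant is Δ = -4 p^3 - 27 q^2 = -4*(-2)^3 - 27*(3)^2 = 32 - 243 = -211.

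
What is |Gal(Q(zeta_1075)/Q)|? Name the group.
|Gal(Q(zeta_1075)/Q)| = phi(1075) = 840; group ≅ (Z/1075Z)^* ≅ Z/20Z × Z/42Z

The n-th cyclotomic polynomial Φ_1075(x) is the minimal polynomial of zeta_1075 over Q and has degree phi(1075) = 840. So Q(zeta_1075) is a degree-840 Galois extension with Galois group (Z/1075Z)^*. By CRT, (Z/1075Z)^* ≅ (Z/25Z)^* × (Z/43Z)^*. Each prime-power unit group is (Z/25Z)^* ≅ Z/20Z; (Z/43Z)^* ≅ Z/42Z. Hence Gal(Q(zeta_1075)/Q) ≅ Z/20Z × Z/42Z.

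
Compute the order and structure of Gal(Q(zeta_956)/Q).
|Gal(Q(zeta_956)/Q)| = phi(956) = 476; group ≅ (Z/956Z)^* ≅ Z/2Z × Z/238Z

The n-th cyclotomic polynomial Φ_956(x) is the minimal polynomial of zeta_956 over Q and has degree phi(956) = 476. So Q(zeta_956) is a degree-476 Galois extension with Galois group (Z/956Z)^*. By CRT, (Z/956Z)^* ≅ (Z/4Z)^* × (Z/239Z)^*. Each prime-power unit group is (Z/4Z)^* ≅ Z/2Z; (Z/239Z)^* ≅ Z/238Z. Hence Gal(Q(zeta_956)/Q) ≅ Z/2Z × Z/238Z.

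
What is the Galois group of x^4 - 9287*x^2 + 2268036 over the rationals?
Gal(K/Q) = Z/2Z (cyclic of order 2)

f factors as (x^2 - 9036)(x^2 - 251), so the splitting field is K = Q(sqrt(9036), sqrt(251)). The squarefree part of 9036 is 251 and the squarefree part of 251 is also 251, so sqrt(9036) and sqrt(251) are both rational multiples of sqrt(251). Hence Q(sqrt(9036)) = Q(sqrt(251)) = Q(sqrt(251)), and the splitting field collapses to a single degree-2 extension with Galois group Z/2Z.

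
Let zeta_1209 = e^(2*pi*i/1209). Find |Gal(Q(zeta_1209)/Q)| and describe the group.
|Gal(Q(zeta_1209)/Q)| = phi(1209) = 720; group ≅ (Z/1209Z)^* ≅ Z/2Z × Z/12Z × Z/30Z

The n-th cyclotomic polynomial Φ_1209(x) is the minimal polynomial of zeta_1209 over Q and has degree phi(1209) = 720. So Q(zeta_1209) is a degree-720 Galois extension with Galois group (Z/1209Z)^*. By CRT, (Z/1209Z)^* ≅ (Z/3Z)^* × (Z/13Z)^* × (Z/31Z)^*. Each prime-power unit group is (Z/3Z)^* ≅ Z/2Z; (Z/13Z)^* ≅ Z/12Z; (Z/31Z)^* ≅ Z/30Z. Hence Gal(Q(zeta_1209)/Q) ≅ Z/2Z × Z/12Z × Z/30Z.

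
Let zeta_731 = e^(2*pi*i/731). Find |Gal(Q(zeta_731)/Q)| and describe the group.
|Gal(Q(zeta_731)/Q)| = phi(731) = 672; group ≅ (Z/731Z)^* ≅ Z/16Z × Z/42Z

The n-th cyclotomic polynomial Φ_731(x) is the minimal polynomial of zeta_731 over Q and has degree phi(731) = 672. So Q(zeta_731) is a degree-672 Galois extension with Galois group (Z/731Z)^*. By CRT, (Z/731Z)^* ≅ (Z/17Z)^* × (Z/43Z)^*. Each prime-power unit group is (Z/17Z)^* ≅ Z/16Z; (Z/43Z)^* ≅ Z/42Z. Hence Gal(Q(zeta_731)/Q) ≅ Z/16Z × Z/42Z.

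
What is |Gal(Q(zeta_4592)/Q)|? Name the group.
|Gal(Q(zeta_4592)/Q)| = phi(4592) = 1920; group ≅ (Z/4592Z)^* ≅ Z/2Z × Z/4Z × Z/6Z × Z/40Z

The n-th cyclotomic polynomial Φ_4592(x) is the minimal polynomial of zeta_4592 over Q and has degree phi(4592) = 1920. So Q(zeta_4592) is a degree-1920 Galois extension with Galois group (Z/4592Z)^*. By CRT, (Z/4592Z)^* ≅ (Z/16Z)^* × (Z/7Z)^* × (Z/41Z)^*. Each prime-power unit group is (Z/16Z)^* ≅ Z/2Z × Z/4Z; (Z/7Z)^* ≅ Z/6Z; (Z/41Z)^* ≅ Z/40Z. Hence Gal(Q(zeta_4592)/Q) ≅ Z/2Z × Z/4Z × Z/6Z × Z/40Z.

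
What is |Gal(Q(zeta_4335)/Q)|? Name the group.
|Gal(Q(zeta_4335)/Q)| = phi(4335) = 2176; group ≅ (Z/4335Z)^* ≅ Z/2Z × Z/4Z × Z/272Z

The n-th cyclotomic polynomial Φ_4335(x) is the minimal polynomial of zeta_4335 over Q and has degree phi(4335) = 2176. So Q(zeta_4335) is a degree-2176 Galois extension with Galois group (Z/4335Z)^*. By CRT, (Z/4335Z)^* ≅ (Z/3Z)^* × (Z/5Z)^* × (Z/289Z)^*. Each prime-power unit group is (Z/3Z)^* ≅ Z/2Z; (Z/5Z)^* ≅ Z/4Z; (Z/289Z)^* ≅ Z/272Z. Hence Gal(Q(zeta_4335)/Q) ≅ Z/2Z × Z/4Z × Z/272Z.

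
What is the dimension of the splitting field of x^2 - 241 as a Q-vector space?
[K:Q] = 2

The polynomial x^2 - 241 is irreducible over Q since 241 is not a perfect square. Its splitting field is Q(sqrt(241)), which has degree 2 over Q.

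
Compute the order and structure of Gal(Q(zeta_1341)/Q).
|Gal(Q(zeta_1341)/Q)| = phi(1341) = 888; group ≅ (Z/1341Z)^* ≅ Z/6Z × Z/148Z

The n-th cyclotomic polynomial Φ_1341(x) is the minimal polynomial of zeta_1341 over Q and has degree phi(1341) = 888. So Q(zeta_1341) is a degree-888 Galois extension with Galois group (Z/1341Z)^*. By CRT, (Z/1341Z)^* ≅ (Z/9Z)^* × (Z/149Z)^*. Each prime-power unit group is (Z/9Z)^* ≅ Z/6Z; (Z/149Z)^* ≅ Z/148Z. Hence Gal(Q(zeta_1341)/Q) ≅ Z/6Z × Z/148Z.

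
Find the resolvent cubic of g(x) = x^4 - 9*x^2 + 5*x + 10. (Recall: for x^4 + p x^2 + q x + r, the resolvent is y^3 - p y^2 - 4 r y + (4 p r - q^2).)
h(y) = y^3 + 9*y^2 - 40*y - 385

Identify coefficients: p = -9, q = 5, r = 10.
Plug into h(y) = y^3 - p y^2 - 4 r y + (4 p r - q^2):
  h(y) = y^3 - (-9) y^2 - 4*(10) y + (4*(-9)*(10) - (5)^2)
       = y^3 + (9) y^2 + (-40) y + (-385).
Simplifying: h(y) = y^3 + 9*y^2 - 40*y - 385.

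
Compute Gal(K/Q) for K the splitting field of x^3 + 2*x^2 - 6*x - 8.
Gal(K/Q) = S_3 (symmetric group of order 6)

Compute the discriminant of x^3 + (2)*x^2 + (-6)*x + (-8): Δ = 1264. Since Δ is not a rational square, the Galois group is not contained in A_3; it must be the full S_3 (irreducibility of the cubic rules out anything smaller).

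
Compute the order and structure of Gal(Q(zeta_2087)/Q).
|Gal(Q(zeta_2087)/Q)| = phi(2087) = 2086; group ≅ (Z/2087Z)^* ≅ Z/2086Z

The n-th cyclotomic polynomial Φ_2087(x) is the minimal polynomial of zeta_2087 over Q and has degree phi(2087) = 2086. So Q(zeta_2087) is a degree-2086 Galois extension with Galois group (Z/2087Z)^*. (Z/2087Z)^* is cyclic since 2087 is an odd prime power (or 4). Hence Gal(Q(zeta_2087)/Q) ≅ Z/2086Z.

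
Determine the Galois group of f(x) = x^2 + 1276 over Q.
Gal(K/Q) = Z/2Z (cyclic of order 2)

x^2 + 1276 is irreducible over Q since -1276 is not a rational square. The splitting field Q(sqrt(-1276)) has degree 2 over Q, and its unique nontrivial automorphism is sqrt(-1276) ↦ -sqrt(-1276). Hence Gal(Q(sqrt(-1276))/Q) = Z/2Z.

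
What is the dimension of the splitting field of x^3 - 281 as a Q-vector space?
[K:Q] = 6

x^3 - 281 has one real root r = 281^(1/3) and two complex roots r*zeta_3, r*zeta_3^2 where zeta_3 = e^(2*pi*i/3). The splitting field is Q(r, zeta_3). [Q(r):Q] = 3 and [Q(zeta_3):Q] = 2 with gcd = 1, so [Q(r, zeta_3):Q] = 3 * 2 = 6.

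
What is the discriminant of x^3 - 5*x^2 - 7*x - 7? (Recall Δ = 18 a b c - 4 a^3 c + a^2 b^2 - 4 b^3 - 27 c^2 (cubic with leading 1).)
Δ = -6636

For x^3 + a x^2 + b x + c the discriminant is Δ = 18 a b c - 4 a^3 c + a^2 b^2 - 4 b^3 - 27 c^2.
Plug a = -5, b = -7, c = -7:
  18*(-5)*(-7)*(-7) - 4*(-5)^3*(-7) + (-5)^2*(-7)^2 - 4*(-7)^3 - 27*(-7)^2
  = -4410 + (-3500) + 1225 + (1372) + (-1323)
  = -6636.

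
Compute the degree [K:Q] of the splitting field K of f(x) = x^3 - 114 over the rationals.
[K:Q] = 6

x^3 - 114 has one real root r = 114^(1/3) and two complex roots r*zeta_3, r*zeta_3^2 where zeta_3 = e^(2*pi*i/3). The splitting field is Q(r, zeta_3). [Q(r):Q] = 3 and [Q(zeta_3):Q] = 2 with gcd = 1, so [Q(r, zeta_3):Q] = 3 * 2 = 6.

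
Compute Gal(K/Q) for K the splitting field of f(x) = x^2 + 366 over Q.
Gal(K/Q) = Z/2Z (cyclic of order 2)

x^2 + 366 is irreducible over Q since -366 is not a rational square. The splitting field Q(sqrt(-366)) has degree 2 over Q, and its unique nontrivial automorphism is sqrt(-366) ↦ -sqrt(-366). Hence Gal(Q(sqrt(-366))/Q) = Z/2Z.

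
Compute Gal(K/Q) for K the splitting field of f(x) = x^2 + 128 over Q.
Gal(K/Q) = Z/2Z (cyclic of order 2)

x^2 + 128 is irreducible over Q since -128 is not a rational square. The splitting field Q(sqrt(-128)) has degree 2 over Q, and its unique nontrivial automorphism is sqrt(-128) ↦ -sqrt(-128). Hence Gal(Q(sqrt(-128))/Q) = Z/2Z.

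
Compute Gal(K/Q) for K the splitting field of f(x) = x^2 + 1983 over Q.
Gal(K/Q) = Z/2Z (cyclic of order 2)

x^2 + 1983 is irreducible over Q since -1983 is not a rational square. The splitting field Q(sqrt(-1983)) has degree 2 over Q, and its unique nontrivial automorphism is sqrt(-1983) ↦ -sqrt(-1983). Hence Gal(Q(sqrt(-1983))/Q) = Z/2Z.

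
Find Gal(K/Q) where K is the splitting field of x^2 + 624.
Gal(K/Q) = Z/2Z (cyclic of order 2)

x^2 + 624 is irreducible over Q since -624 is not a rational square. The splitting field Q(sqrt(-624)) has degree 2 over Q, and its unique nontrivial automorphism is sqrt(-624) ↦ -sqrt(-624). Hence Gal(Q(sqrt(-624))/Q) = Z/2Z.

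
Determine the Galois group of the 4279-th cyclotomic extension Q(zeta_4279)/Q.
|Gal(Q(zeta_4279)/Q)| = phi(4279) = 3880; group ≅ (Z/4279Z)^* ≅ Z/10Z × Z/388Z

The n-th cyclotomic polynomial Φ_4279(x) is the minimal polynomial of zeta_4279 over Q and has degree phi(4279) = 3880. So Q(zeta_4279) is a degree-3880 Galois extension with Galois group (Z/4279Z)^*. By CRT, (Z/4279Z)^* ≅ (Z/11Z)^* × (Z/389Z)^*. Each prime-power unit group is (Z/11Z)^* ≅ Z/10Z; (Z/389Z)^* ≅ Z/388Z. Hence Gal(Q(zeta_4279)/Q) ≅ Z/10Z × Z/388Z.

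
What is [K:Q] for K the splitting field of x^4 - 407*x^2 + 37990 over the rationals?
[K:Q] = 4

f factors as (x^2 - 145)(x^2 - 262); the splitting field is K = Q(sqrt(145), sqrt(262)). Since 145, 262, and 37990 are all non-squares in Q, the three subfields Q(sqrt(145)), Q(sqrt(262)), Q(sqrt(37990)) are distinct degree-2 extensions, so [K:Q] = 4 (Klein four Galois group).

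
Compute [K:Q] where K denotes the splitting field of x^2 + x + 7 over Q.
[K:Q] = 2

The discriminant of x^2 + (1)*x + (7) is b^2 - 4c = 1 - (28) = -27. Since -27 is not a perfect square in Q, the polynomial is irreducible over Q. Its two roots generate a degree-2 extension, so [K:Q] = 2.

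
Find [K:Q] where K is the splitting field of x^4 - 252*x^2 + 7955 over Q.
[K:Q] = 4

f factors as (x^2 - 215)(x^2 - 37); the splitting field is K = Q(sqrt(215), sqrt(37)). Since 215, 37, and 7955 are all non-squares in Q, the three subfields Q(sqrt(215)), Q(sqrt(37)), Q(sqrt(7955)) are distinct degree-2 extensions, so [K:Q] = 4 (Klein four Galois group).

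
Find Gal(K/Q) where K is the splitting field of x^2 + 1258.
Gal(K/Q) = Z/2Z (cyclic of order 2)

x^2 + 1258 is irreducible over Q since -1258 is not a rational square. The splitting field Q(sqrt(-1258)) has degree 2 over Q, and its unique nontrivial automorphism is sqrt(-1258) ↦ -sqrt(-1258). Hence Gal(Q(sqrt(-1258))/Q) = Z/2Z.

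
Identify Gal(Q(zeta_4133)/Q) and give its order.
|Gal(Q(zeta_4133)/Q)| = phi(4133) = 4132; group ≅ (Z/4133Z)^* ≅ Z/4132Z

The n-th cyclotomic polynomial Φ_4133(x) is the minimal polynomial of zeta_4133 over Q and has degree phi(4133) = 4132. So Q(zeta_4133) is a degree-4132 Galois extension with Galois group (Z/4133Z)^*. (Z/4133Z)^* is cyclic since 4133 is an odd prime power (or 4). Hence Gal(Q(zeta_4133)/Q) ≅ Z/4132Z.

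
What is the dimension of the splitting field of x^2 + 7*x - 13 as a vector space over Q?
[K:Q] = 2

The discriminant of x^2 + (7)*x + (-13) is b^2 - 4c = 49 - (-52) = 101. Since 101 is not a perfect square in Q, the polynomial is irreducible over Q. Its two roots generate a degree-2 extension, so [K:Q] = 2.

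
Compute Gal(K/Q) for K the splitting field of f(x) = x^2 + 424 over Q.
Gal(K/Q) = Z/2Z (cyclic of order 2)

x^2 + 424 is irreducible over Q since -424 is not a rational square. The splitting field Q(sqrt(-424)) has degree 2 over Q, and its unique nontrivial automorphism is sqrt(-424) ↦ -sqrt(-424). Hence Gal(Q(sqrt(-424))/Q) = Z/2Z.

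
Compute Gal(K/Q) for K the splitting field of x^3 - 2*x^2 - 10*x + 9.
Gal(K/Q) = S_3 (symmetric group of order 6)

Compute the discriminant of x^3 + (-2)*x^2 + (-10)*x + (9): Δ = 5741. Since Δ is not a rational square, the Galois group is not contained in A_3; it must be the full S_3 (irreducibility of the cubic rules out anything smaller).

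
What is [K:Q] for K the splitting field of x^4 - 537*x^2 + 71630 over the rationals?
[K:Q] = 4

f factors as (x^2 - 290)(x^2 - 247); the splitting field is K = Q(sqrt(290), sqrt(247)). Since 290, 247, and 71630 are all non-squares in Q, the three subfields Q(sqrt(290)), Q(sqrt(247)), Q(sqrt(71630)) are distinct degree-2 extensions, so [K:Q] = 4 (Klein four Galois group).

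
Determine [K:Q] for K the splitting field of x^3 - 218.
[K:Q] = 6

x^3 - 218 has one real root r = 218^(1/3) and two complex roots r*zeta_3, r*zeta_3^2 where zeta_3 = e^(2*pi*i/3). The splitting field is Q(r, zeta_3). [Q(r):Q] = 3 and [Q(zeta_3):Q] = 2 with gcd = 1, so [Q(r, zeta_3):Q] = 3 * 2 = 6.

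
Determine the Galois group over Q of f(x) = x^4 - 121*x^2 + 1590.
Gal(K/Q) = V_4 (Klein four-group, Z/2Z × Z/2Z)

f factors as (x^2 - 15)(x^2 - 106), so the splitting field is K = Q(sqrt(15), sqrt(106)). The elements 15, 106, 1590 are all non-squares in Q, so sqrt(15) and sqrt(106) generate independent quadratic extensions. Thus [K:Q] = 4 and Gal(K/Q) is generated by the two order-2 automorphisms sqrt(15) ↦ -sqrt(15) and sqrt(106) ↦ -sqrt(106), giving V_4.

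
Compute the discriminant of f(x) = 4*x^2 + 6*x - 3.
Δ = 84

For a quadratic a x^2 + b x + c the discriminant is Δ = b^2 - 4ac = (6)^2 - 4*(4)*(-3) = 36 - (-48) = 84.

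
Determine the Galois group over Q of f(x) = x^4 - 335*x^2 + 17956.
Gal(K/Q) = Z/2Z (cyclic of order 2)

f factors as (x^2 - 268)(x^2 - 67), so the splitting field is K = Q(sqrt(268), sqrt(67)). The squarefree part of 268 is 67 and the squarefree part of 67 is also 67, so sqrt(268) and sqrt(67) are both rational multiples of sqrt(67). Hence Q(sqrt(268)) = Q(sqrt(67)) = Q(sqrt(67)), and the splitting field collapses to a single degree-2 extension with Galois group Z/2Z.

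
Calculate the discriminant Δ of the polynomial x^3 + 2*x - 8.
Δ = -1760

For a depressed cubic x^3 + p x + q the discriminant is Δ = -4 p^3 - 27 q^2 = -4*(2)^3 - 27*(-8)^2 = -32 - 1728 = -1760.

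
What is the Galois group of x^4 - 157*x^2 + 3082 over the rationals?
Gal(K/Q) = V_4 (Klein four-group, Z/2Z × Z/2Z)

f factors as (x^2 - 134)(x^2 - 23), so the splitting field is K = Q(sqrt(134), sqrt(23)). The elements 134, 23, 3082 are all non-squares in Q, so sqrt(134) and sqrt(23) generate independent quadratic extensions. Thus [K:Q] = 4 and Gal(K/Q) is generated by the two order-2 automorphisms sqrt(134) ↦ -sqrt(134) and sqrt(23) ↦ -sqrt(23), giving V_4.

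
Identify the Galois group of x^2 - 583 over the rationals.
Gal(K/Q) = Z/2Z (cyclic of order 2)

x^2 - 583 is irreducible over Q since 583 is not a rational square. The splitting field Q(sqrt(583)) has degree 2 over Q, and its unique nontrivial automorphism is sqrt(583) ↦ -sqrt(583). Hence Gal(Q(sqrt(583))/Q) = Z/2Z.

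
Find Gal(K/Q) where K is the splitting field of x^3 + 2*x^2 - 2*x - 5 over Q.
Gal(K/Q) = S_3 (symmetric group of order 6)

Compute the discriminant of x^3 + (2)*x^2 + (-2)*x + (-5): Δ = -107. Since Δ is not a rational square, the Galois group is not contained in A_3; it must be the full S_3 (irreducibility of the cubic rules out anything smaller).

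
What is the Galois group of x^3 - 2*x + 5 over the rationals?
Gal(K/Q) = S_3 (symmetric group of order 6)

Compute the discriminant of x^3 + (0)*x^2 + (-2)*x + (5): Δ = -643. Since Δ is not a rational square, the Galois group is not contained in A_3; it must be the full S_3 (irreducibility of the cubic rules out anything smaller).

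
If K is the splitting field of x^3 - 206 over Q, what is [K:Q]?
[K:Q] = 6

x^3 - 206 has one real root r = 206^(1/3) and two complex roots r*zeta_3, r*zeta_3^2 where zeta_3 = e^(2*pi*i/3). The splitting field is Q(r, zeta_3). [Q(r):Q] = 3 and [Q(zeta_3):Q] = 2 with gcd = 1, so [Q(r, zeta_3):Q] = 3 * 2 = 6.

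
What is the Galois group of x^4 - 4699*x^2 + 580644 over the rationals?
Gal(K/Q) = Z/2Z (cyclic of order 2)

f factors as (x^2 - 127)(x^2 - 4572), so the splitting field is K = Q(sqrt(127), sqrt(4572)). The squarefree part of 127 is 127 and the squarefree part of 4572 is also 127, so sqrt(127) and sqrt(4572) are both rational multiples of sqrt(127). Hence Q(sqrt(127)) = Q(sqrt(4572)) = Q(sqrt(127)), and the splitting field collapses to a single degree-2 extension with Galois group Z/2Z.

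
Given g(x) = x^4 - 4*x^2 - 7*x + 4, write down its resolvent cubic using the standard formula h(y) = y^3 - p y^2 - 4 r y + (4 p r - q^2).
h(y) = y^3 + 4*y^2 - 16*y - 113

Identify coefficients: p = -4, q = -7, r = 4.
Plug into h(y) = y^3 - p y^2 - 4 r y + (4 p r - q^2):
  h(y) = y^3 - (-4) y^2 - 4*(4) y + (4*(-4)*(4) - (-7)^2)
       = y^3 + (4) y^2 + (-16) y + (-113).
Simplifying: h(y) = y^3 + 4*y^2 - 16*y - 113.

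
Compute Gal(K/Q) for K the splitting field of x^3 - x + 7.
Gal(K/Q) = S_3 (symmetric group of order 6)

Compute the discriminant of x^3 + (0)*x^2 + (-1)*x + (7): Δ = -1319. Since Δ is not a rational square, the Galois group is not contained in A_3; it must be the full S_3 (irreducibility of the cubic rules out anything smaller).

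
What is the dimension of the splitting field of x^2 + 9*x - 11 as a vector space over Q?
[K:Q] = 2

The discriminant of x^2 + (9)*x + (-11) is b^2 - 4c = 81 - (-44) = 125. Since 125 is not a perfect square in Q, the polynomial is irreducible over Q. Its two roots generate a degree-2 extension, so [K:Q] = 2.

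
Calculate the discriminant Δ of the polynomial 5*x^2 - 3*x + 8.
Δ = -151

For a quadratic a x^2 + b x + c the discriminant is Δ = b^2 - 4ac = (-3)^2 - 4*(5)*(8) = 9 - (160) = -151.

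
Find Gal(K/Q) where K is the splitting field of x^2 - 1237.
Gal(K/Q) = Z/2Z (cyclic of order 2)

x^2 - 1237 is irreducible over Q since 1237 is not a rational square. The splitting field Q(sqrt(1237)) has degree 2 over Q, and its unique nontrivial automorphism is sqrt(1237) ↦ -sqrt(1237). Hence Gal(Q(sqrt(1237))/Q) = Z/2Z.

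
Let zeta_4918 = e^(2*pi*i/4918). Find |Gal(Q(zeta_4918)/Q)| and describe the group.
|Gal(Q(zeta_4918)/Q)| = phi(4918) = 2458; group ≅ (Z/4918Z)^* ≅ Z/2458Z

The n-th cyclotomic polynomial Φ_4918(x) is the minimal polynomial of zeta_4918 over Q and has degree phi(4918) = 2458. So Q(zeta_4918) is a degree-2458 Galois extension with Galois group (Z/4918Z)^*. By CRT, (Z/4918Z)^* ≅ (Z/2Z)^* × (Z/2459Z)^*. Each prime-power unit group is (Z/2Z)^* ≅ trivial group (order 1); (Z/2459Z)^* ≅ Z/2458Z. Hence Gal(Q(zeta_4918)/Q) ≅ Z/2458Z.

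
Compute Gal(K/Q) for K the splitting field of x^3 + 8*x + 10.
Gal(K/Q) = S_3 (symmetric group of order 6)

Compute the discriminant of x^3 + (0)*x^2 + (8)*x + (10): Δ = -4748. Since Δ is not a rational square, the Galois group is not contained in A_3; it must be the full S_3 (irreducibility of the cubic rules out anything smaller).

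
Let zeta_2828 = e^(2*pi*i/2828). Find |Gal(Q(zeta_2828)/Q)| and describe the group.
|Gal(Q(zeta_2828)/Q)| = phi(2828) = 1200; group ≅ (Z/2828Z)^* ≅ Z/2Z × Z/6Z × Z/100Z

The n-th cyclotomic polynomial Φ_2828(x) is the minimal polynomial of zeta_2828 over Q and has degree phi(2828) = 1200. So Q(zeta_2828) is a degree-1200 Galois extension with Galois group (Z/2828Z)^*. By CRT, (Z/2828Z)^* ≅ (Z/4Z)^* × (Z/7Z)^* × (Z/101Z)^*. Each prime-power unit group is (Z/4Z)^* ≅ Z/2Z; (Z/7Z)^* ≅ Z/6Z; (Z/101Z)^* ≅ Z/100Z. Hence Gal(Q(zeta_2828)/Q) ≅ Z/2Z × Z/6Z × Z/100Z.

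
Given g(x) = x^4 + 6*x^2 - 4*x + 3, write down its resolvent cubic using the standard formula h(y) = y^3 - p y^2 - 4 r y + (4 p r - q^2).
h(y) = y^3 - 6*y^2 - 12*y + 56

Identify coefficients: p = 6, q = -4, r = 3.
Plug into h(y) = y^3 - p y^2 - 4 r y + (4 p r - q^2):
  h(y) = y^3 - (6) y^2 - 4*(3) y + (4*(6)*(3) - (-4)^2)
       = y^3 + (-6) y^2 + (-12) y + (56).
Simplifying: h(y) = y^3 - 6*y^2 - 12*y + 56.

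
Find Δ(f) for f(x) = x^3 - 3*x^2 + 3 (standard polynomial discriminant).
Δ = 81

For x^3 + a x^2 + b x + c the discriminant is Δ = 18 a b c - 4 a^3 c + a^2 b^2 - 4 b^3 - 27 c^2.
Plug a = -3, b = 0, c = 3:
  18*(-3)*(0)*(3) - 4*(-3)^3*(3) + (-3)^2*(0)^2 - 4*(0)^3 - 27*(3)^2
  = 0 + (324) + 0 + (0) + (-243)
  = 81.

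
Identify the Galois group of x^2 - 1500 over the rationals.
Gal(K/Q) = Z/2Z (cyclic of order 2)

x^2 - 1500 is irreducible over Q since 1500 is not a rational square. The splitting field Q(sqrt(1500)) has degree 2 over Q, and its unique nontrivial automorphism is sqrt(1500) ↦ -sqrt(1500). Hence Gal(Q(sqrt(1500))/Q) = Z/2Z.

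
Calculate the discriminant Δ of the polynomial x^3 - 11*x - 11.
Δ = 2057

For a depressed cubic x^3 + p x + q the discriminant is Δ = -4 p^3 - 27 q^2 = -4*(-11)^3 - 27*(-11)^2 = 5324 - 3267 = 2057.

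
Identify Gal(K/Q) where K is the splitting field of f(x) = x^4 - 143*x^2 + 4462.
Gal(K/Q) = V_4 (Klein four-group, Z/2Z × Z/2Z)

f factors as (x^2 - 97)(x^2 - 46), so the splitting field is K = Q(sqrt(97), sqrt(46)). The elements 97, 46, 4462 are all non-squares in Q, so sqrt(97) and sqrt(46) generate independent quadratic extensions. Thus [K:Q] = 4 and Gal(K/Q) is generated by the two order-2 automorphisms sqrt(97) ↦ -sqrt(97) and sqrt(46) ↦ -sqrt(46), giving V_4.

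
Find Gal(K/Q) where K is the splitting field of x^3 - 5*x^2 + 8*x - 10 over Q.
Gal(K/Q) = S_3 (symmetric group of order 6)

Compute the discriminant of x^3 + (-5)*x^2 + (8)*x + (-10): Δ = -948. Since Δ is not a rational square, the Galois group is not contained in A_3; it must be the full S_3 (irreducibility of the cubic rules out anything smaller).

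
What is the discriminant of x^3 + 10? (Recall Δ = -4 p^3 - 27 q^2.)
Δ = -2700

For a depressed cubic x^3 + p x + q the discriminant is Δ = -4 p^3 - 27 q^2 = -4*(0)^3 - 27*(10)^2 = 0 - 2700 = -2700.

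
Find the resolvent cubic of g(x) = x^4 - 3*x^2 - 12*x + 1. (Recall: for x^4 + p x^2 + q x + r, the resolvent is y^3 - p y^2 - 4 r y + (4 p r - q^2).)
h(y) = y^3 + 3*y^2 - 4*y - 156

Identify coefficients: p = -3, q = -12, r = 1.
Plug into h(y) = y^3 - p y^2 - 4 r y + (4 p r - q^2):
  h(y) = y^3 - (-3) y^2 - 4*(1) y + (4*(-3)*(1) - (-12)^2)
       = y^3 + (3) y^2 + (-4) y + (-156).
Simplifying: h(y) = y^3 + 3*y^2 - 4*y - 156.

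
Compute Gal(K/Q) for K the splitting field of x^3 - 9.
Gal(K/Q) = S_3 (symmetric group of order 6)

Compute the discriminant of x^3 + (0)*x^2 + (0)*x + (-9): Δ = -2187. Since Δ is not a rational square, the Galois group is not contained in A_3; it must be the full S_3 (irreducibility of the cubic rules out anything smaller).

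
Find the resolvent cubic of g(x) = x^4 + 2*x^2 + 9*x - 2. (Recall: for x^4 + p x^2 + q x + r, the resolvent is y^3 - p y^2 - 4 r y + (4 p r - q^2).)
h(y) = y^3 - 2*y^2 + 8*y - 97

Identify coefficients: p = 2, q = 9, r = -2.
Plug into h(y) = y^3 - p y^2 - 4 r y + (4 p r - q^2):
  h(y) = y^3 - (2) y^2 - 4*(-2) y + (4*(2)*(-2) - (9)^2)
       = y^3 + (-2) y^2 + (8) y + (-97).
Simplifying: h(y) = y^3 - 2*y^2 + 8*y - 97.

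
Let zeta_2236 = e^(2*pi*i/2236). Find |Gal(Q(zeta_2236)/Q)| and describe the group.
|Gal(Q(zeta_2236)/Q)| = phi(2236) = 1008; group ≅ (Z/2236Z)^* ≅ Z/2Z × Z/12Z × Z/42Z

The n-th cyclotomic polynomial Φ_2236(x) is the minimal polynomial of zeta_2236 over Q and has degree phi(2236) = 1008. So Q(zeta_2236) is a degree-1008 Galois extension with Galois group (Z/2236Z)^*. By CRT, (Z/2236Z)^* ≅ (Z/4Z)^* × (Z/13Z)^* × (Z/43Z)^*. Each prime-power unit group is (Z/4Z)^* ≅ Z/2Z; (Z/13Z)^* ≅ Z/12Z; (Z/43Z)^* ≅ Z/42Z. Hence Gal(Q(zeta_2236)/Q) ≅ Z/2Z × Z/12Z × Z/42Z.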